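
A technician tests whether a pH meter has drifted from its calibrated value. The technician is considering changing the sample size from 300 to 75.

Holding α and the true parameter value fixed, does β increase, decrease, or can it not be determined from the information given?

A smaller sample increases the standard error, so the sampling distributions under H₀ and Ha overlap more.

It increases.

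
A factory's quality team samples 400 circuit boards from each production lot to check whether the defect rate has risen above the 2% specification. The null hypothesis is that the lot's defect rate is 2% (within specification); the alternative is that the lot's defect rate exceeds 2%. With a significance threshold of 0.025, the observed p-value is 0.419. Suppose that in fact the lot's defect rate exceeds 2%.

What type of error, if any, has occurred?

Type II error

Since p = 0.419 ≥ α = 0.025, H₀ is not rejected.
H₀ is false (actually the lot's defect rate exceeds 2%).
Failing to reject a false H₀ is a Type II error.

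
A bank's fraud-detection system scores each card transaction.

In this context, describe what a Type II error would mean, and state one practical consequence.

A Type II error would mean concluding that the transaction is legitimate (or at least failing to establish that the transaction is fraudulent) when in fact the transaction is fraudulent. Consequence: a fraudulent charge goes through and the bank absorbs the loss.

With the conventional null hypothesis that the transaction is legitimate:
A Type II error is failing to reject H₀ when H₀ is false.
Here that means approving the transaction when actually the transaction is fraudulent.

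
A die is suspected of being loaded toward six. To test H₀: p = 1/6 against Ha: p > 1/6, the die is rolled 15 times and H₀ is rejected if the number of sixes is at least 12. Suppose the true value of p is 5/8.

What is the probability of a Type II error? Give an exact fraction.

7681591069083/8796093022208

β = P(fail to reject H₀ | Ha true) = P(S ≤ 11 | p = 5/8), S ~ Binomial(15, 5/8).
Summing C(15,j)·(5/8)^j·(3/8)^{15-j} for j = 0..11 gives 7681591069083/8796093022208.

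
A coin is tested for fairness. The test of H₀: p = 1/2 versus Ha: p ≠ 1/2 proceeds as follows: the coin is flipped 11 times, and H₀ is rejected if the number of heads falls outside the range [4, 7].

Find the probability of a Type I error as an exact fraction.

29/128

The significance level is the null-hypothesis probability of the rejection region {≤3} ∪ {≥8}.
Each tail has probability (1 + 11 + 55 + 165)/2048; doubling gives α = 464/2048 = 29/128.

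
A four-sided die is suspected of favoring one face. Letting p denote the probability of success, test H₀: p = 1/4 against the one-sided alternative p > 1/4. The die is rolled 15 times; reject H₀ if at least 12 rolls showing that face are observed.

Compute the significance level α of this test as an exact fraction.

3319/268435456

α = P(reject H₀ | H₀ true) = P(S ≥ 12 | p = 1/4), with S ~ Binomial(15, 1/4).
P(S ≥ 12) = Σ_{j=12}^{15} C(15,j)·(1/4)^j·(3/4)^{15-j} = 3319/268435456.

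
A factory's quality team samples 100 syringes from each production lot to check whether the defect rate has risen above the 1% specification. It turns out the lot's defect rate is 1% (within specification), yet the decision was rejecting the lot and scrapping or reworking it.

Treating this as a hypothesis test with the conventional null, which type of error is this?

Type I error

The null hypothesis here is that the lot's defect rate is 1% (within specification).
'Rejecting the lot and scrapping or reworking it' corresponds to rejecting H₀.
H₀ was rejected but H₀ is true — a Type I error (false positive).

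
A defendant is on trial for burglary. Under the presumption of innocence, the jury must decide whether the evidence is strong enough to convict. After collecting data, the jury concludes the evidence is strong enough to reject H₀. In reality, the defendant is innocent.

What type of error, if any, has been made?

The conventional null hypothesis here is that the defendant is innocent.
H₀ was rejected, but H₀ is actually true.
Rejecting a true null hypothesis is a Type I error (false positive).

Type I error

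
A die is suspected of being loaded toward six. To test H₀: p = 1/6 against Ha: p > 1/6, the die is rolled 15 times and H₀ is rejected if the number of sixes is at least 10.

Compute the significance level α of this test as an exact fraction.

2574269/117546246144

α = P(reject H₀ | H₀ true) = P(S ≥ 10 | p = 1/6), with S ~ Binomial(15, 1/6).
P(S ≥ 10) = Σ_{j=10}^{15} C(15,j)·(1/6)^j·(5/6)^{15-j} = 2574269/117546246144.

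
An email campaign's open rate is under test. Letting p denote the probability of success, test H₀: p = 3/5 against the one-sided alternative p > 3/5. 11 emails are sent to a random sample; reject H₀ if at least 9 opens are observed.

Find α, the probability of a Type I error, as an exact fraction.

Under H₀, K ~ Binomial(11, 3/5), and α = P(K ≥ 9).
P(K ≥ 9) = Σ_{j=9}^{11} C(11,j)·(3/5)^j·(2/5)^{11-j} = 1161297/9765625.

1161297/9765625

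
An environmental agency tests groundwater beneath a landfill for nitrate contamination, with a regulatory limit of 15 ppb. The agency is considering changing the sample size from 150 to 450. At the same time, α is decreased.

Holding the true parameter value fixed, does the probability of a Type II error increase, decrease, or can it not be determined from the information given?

The first change alone would make β decrease; the second alone would make β increase. Which effect dominates depends on the magnitudes, which are not given.

Cannot be determined from the information given.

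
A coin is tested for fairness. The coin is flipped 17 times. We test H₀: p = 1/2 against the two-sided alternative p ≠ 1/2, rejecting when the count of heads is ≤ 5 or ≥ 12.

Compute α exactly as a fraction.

4701/32768

The significance level is the null-hypothesis probability of the rejection region {≤5} ∪ {≥12}.
Each tail has probability (1 + 17 + 136 + 680 + 2380 + 6188)/131072; doubling gives α = 18804/131072 = 4701/32768.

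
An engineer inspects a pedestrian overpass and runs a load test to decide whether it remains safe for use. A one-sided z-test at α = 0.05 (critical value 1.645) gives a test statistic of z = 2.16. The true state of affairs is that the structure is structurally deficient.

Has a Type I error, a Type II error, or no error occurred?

Neither — the decision is correct.

The conventional null hypothesis is that the structure meets the required load capacity (safe).
Since z = 2.16 > z* = 1.645, H₀ is rejected.
H₀ is false (actually the structure is structurally deficient).
The decision matches the true state — no error.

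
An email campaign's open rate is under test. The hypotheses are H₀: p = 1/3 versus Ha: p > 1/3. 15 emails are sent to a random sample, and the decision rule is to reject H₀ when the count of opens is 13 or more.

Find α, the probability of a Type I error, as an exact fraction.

The Type I error probability is α = P(Y ≥ 13) computed under H₀, where Y ~ Binomial(15, 1/3).
P(Y ≥ 13) = Σ_{j=13}^{15} C(15,j)·(1/3)^j·(2/3)^{15-j} = 451/14348907.

451/14348907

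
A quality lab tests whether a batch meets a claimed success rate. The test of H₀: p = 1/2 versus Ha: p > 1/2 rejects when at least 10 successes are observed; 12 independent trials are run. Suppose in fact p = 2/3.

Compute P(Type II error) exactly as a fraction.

435185/531441

β = P(fail to reject H₀ | Ha true) = P(S ≤ 9 | p = 2/3), S ~ Binomial(12, 2/3).
Equivalently, β = 1 − P(S ≥ 10) = 435185/531441.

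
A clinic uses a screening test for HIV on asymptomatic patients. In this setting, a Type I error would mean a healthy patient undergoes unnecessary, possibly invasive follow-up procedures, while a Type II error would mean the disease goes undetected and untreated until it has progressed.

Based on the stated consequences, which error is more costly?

The Type II consequence (the disease goes undetected and untreated until it has progressed) is more severe than the Type I consequence (a healthy patient undergoes unnecessary, possibly invasive follow-up procedures).

Type II error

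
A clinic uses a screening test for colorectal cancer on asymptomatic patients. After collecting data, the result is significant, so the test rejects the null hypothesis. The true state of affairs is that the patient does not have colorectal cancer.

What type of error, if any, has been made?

The conventional null hypothesis here is that the patient does not have colorectal cancer.
H₀ was rejected, but H₀ is actually true.
Rejecting a true null hypothesis is a Type I error (false positive).

Type I error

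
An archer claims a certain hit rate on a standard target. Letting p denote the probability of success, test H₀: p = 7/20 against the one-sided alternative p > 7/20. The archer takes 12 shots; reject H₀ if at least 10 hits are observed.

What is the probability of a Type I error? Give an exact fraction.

The Type I error probability is α = P(X ≥ 10) computed under H₀, where X ~ Binomial(12, 7/20).
Adding the binomial terms for j = 10 through 12 with p = 7/20 yields 694606637291/819200000000000.

694606637291/819200000000000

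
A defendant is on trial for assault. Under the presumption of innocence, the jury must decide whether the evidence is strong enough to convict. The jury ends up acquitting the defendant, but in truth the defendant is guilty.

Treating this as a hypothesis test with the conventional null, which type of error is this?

Type II error

The null hypothesis here is that the defendant is innocent.
'Acquitting the defendant' corresponds to failing to reject H₀.
H₀ was not rejected but H₀ is false — a Type II error (false negative).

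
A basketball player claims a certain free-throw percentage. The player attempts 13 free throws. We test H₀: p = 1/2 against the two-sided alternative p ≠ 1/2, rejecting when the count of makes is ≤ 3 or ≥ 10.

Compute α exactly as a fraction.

189/2048

The significance level is the null-hypothesis probability of the rejection region {≤3} ∪ {≥10}.
By symmetry, α = 2·P(S ≤ 3) = 2·(1 + 13 + 78 + 286)/8192 = 756/8192 = 189/2048.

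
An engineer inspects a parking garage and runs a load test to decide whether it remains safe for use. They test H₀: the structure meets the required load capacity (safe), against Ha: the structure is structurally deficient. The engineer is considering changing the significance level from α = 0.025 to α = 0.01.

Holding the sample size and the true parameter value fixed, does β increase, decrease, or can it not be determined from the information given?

It increases.

Lowering α raises the bar for rejection; under Ha, the test now fails to reject on outcomes it previously would have rejected.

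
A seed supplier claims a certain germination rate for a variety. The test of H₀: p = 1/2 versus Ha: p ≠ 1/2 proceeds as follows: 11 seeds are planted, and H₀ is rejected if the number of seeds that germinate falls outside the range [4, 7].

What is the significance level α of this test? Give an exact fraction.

The significance level is the null-hypothesis probability of the rejection region {≤3} ∪ {≥8}.
By symmetry, α = 2·P(X ≤ 3) = 2·(1 + 11 + 55 + 165)/2048 = 464/2048 = 29/128.

29/128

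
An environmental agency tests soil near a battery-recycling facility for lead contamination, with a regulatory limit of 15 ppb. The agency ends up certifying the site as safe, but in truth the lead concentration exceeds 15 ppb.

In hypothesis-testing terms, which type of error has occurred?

Type II error

The null hypothesis here is that the lead concentration is at or below 15 ppb (safe).
'Certifying the site as safe' corresponds to failing to reject H₀.
H₀ was not rejected but H₀ is false — a Type II error (false negative).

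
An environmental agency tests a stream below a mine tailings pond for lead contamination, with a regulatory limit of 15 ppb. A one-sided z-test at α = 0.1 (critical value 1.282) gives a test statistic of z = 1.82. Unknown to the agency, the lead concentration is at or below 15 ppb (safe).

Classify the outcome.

Type I error

The conventional null hypothesis is that the lead concentration is at or below 15 ppb (safe).
Since z = 1.82 > z* = 1.282, H₀ is rejected.
H₀ is true (actually the lead concentration is at or below 15 ppb (safe)).
Rejecting a true H₀ is a Type I error.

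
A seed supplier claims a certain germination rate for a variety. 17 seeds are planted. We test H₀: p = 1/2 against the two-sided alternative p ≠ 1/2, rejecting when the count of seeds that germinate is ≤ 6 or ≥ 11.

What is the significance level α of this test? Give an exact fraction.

10889/32768

α = P(K ≤ 6 or K ≥ 11 | p = 1/2), K ~ Binomial(17, 1/2).
By symmetry, α = 2·P(K ≤ 6) = 2·(1 + 17 + 136 + 680 + 2380 + 6188 + 12376)/131072 = 43556/131072 = 10889/32768.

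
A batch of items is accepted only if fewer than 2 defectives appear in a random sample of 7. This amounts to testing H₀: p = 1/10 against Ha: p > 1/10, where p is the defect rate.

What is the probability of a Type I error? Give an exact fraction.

93559/625000

The significance level is the probability, assuming p = 1/10, of seeing 2 or more defectives in 7 draws.
α = 1 − P(K ≤ 1) = 1 − 531441/625000 = 93559/625000.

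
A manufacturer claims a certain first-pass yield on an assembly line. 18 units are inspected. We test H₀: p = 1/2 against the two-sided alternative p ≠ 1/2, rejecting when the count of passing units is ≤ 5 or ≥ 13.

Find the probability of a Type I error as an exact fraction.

1577/16384

α = P(S ≤ 5 or S ≥ 13 | p = 1/2), S ~ Binomial(18, 1/2).
By symmetry, α = 2·P(S ≤ 5) = 2·(1 + 18 + 153 + 816 + 3060 + 8568)/262144 = 25232/262144 = 1577/16384.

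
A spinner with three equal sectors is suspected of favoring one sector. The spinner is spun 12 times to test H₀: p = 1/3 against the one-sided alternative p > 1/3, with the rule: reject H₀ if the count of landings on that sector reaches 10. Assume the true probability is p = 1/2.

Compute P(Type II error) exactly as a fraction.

4017/4096

Under the alternative p = 1/2, Y ~ Binomial(12, 1/2); β is the probability the test does not reject, P(Y < 10).
Summing C(12,j)·(1/2)^j·(1/2)^{12-j} for j = 0..9 gives 4017/4096.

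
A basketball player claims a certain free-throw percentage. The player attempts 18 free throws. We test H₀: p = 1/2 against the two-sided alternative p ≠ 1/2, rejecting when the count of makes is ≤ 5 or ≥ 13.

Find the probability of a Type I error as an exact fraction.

The significance level is the null-hypothesis probability of the rejection region {≤5} ∪ {≥13}.
The two tails are symmetric, so α = 2·(1 + 18 + 153 + 816 + 3060 + 8568)/2^18 = 25232/262144 = 1577/16384.

1577/16384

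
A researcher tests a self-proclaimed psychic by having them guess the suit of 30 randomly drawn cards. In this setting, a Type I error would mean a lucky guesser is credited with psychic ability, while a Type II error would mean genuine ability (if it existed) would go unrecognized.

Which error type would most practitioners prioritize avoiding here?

The Type I consequence (a lucky guesser is credited with psychic ability) is more severe than the Type II consequence (genuine ability (if it existed) would go unrecognized).

Type I error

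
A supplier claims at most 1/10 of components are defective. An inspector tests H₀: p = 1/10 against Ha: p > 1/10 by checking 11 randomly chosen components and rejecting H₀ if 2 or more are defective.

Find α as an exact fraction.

Under H₀, Y ~ Binomial(11, 1/10); the Type I error rate is P(Y ≥ 2).
Computing the lower-tail complement: 1 − 3486784401/5000000000 = 1513215599/5000000000.

1513215599/5000000000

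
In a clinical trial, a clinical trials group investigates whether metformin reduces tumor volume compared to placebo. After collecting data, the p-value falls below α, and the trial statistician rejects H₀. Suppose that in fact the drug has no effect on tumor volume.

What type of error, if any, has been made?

The conventional null hypothesis here is that the drug has no effect on tumor volume.
H₀ was rejected, but H₀ is actually true.
Rejecting a true null hypothesis is a Type I error (false positive).

Type I error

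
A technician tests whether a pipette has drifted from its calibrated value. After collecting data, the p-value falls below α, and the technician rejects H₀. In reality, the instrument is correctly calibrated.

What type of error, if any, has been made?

The conventional null hypothesis here is that the instrument is correctly calibrated.
H₀ was rejected, but H₀ is actually true.
Rejecting a true null hypothesis is a Type I error (false positive).

Type I error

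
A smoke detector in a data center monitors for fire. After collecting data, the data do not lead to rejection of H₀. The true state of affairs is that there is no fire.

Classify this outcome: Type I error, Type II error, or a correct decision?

The conventional null hypothesis here is that there is no fire.
The test retained a true H₀ — the decision matches the true state.

Neither — the decision is correct.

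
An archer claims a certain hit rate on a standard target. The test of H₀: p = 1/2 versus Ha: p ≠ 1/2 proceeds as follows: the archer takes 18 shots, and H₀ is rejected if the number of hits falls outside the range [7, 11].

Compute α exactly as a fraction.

7795/32768

The significance level is the null-hypothesis probability of the rejection region {≤6} ∪ {≥12}.
By symmetry, α = 2·P(X ≤ 6) = 2·(1 + 18 + 153 + 816 + 3060 + 8568 + 18564)/262144 = 62360/262144 = 7795/32768.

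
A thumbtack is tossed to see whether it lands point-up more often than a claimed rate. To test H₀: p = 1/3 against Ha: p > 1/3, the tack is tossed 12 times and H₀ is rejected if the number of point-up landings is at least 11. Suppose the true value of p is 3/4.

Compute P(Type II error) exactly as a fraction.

14120011/16777216

A Type II error is failing to reject when Ha holds: with p = 3/4, β = P(K ≤ 10).
Summing C(12,j)·(3/4)^j·(1/4)^{12-j} for j = 0..10 gives 14120011/16777216.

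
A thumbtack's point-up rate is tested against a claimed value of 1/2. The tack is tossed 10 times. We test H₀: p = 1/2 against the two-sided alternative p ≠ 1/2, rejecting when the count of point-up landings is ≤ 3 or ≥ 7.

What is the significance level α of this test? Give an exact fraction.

11/32

α = P(S ≤ 3 or S ≥ 7 | p = 1/2), S ~ Binomial(10, 1/2).
Each tail has probability (1 + 10 + 45 + 120)/1024; doubling gives α = 352/1024 = 11/32.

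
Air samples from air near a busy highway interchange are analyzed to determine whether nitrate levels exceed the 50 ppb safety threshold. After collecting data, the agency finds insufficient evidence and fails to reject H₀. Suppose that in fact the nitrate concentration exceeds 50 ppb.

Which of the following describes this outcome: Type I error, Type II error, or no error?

Type II error

The conventional null hypothesis here is that the nitrate concentration is at or below 50 ppb (safe).
H₀ was not rejected, but H₀ is actually false.
Failing to reject a false null hypothesis is a Type II error (false negative).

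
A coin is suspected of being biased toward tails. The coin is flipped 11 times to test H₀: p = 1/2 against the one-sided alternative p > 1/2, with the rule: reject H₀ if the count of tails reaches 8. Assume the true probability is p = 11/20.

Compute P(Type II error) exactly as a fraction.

β = P(fail to reject H₀ | Ha true) = P(X ≤ 7 | p = 11/20), X ~ Binomial(11, 11/20).
Equivalently, β = 1 − P(X ≥ 8) = 828290341647/1024000000000.

828290341647/1024000000000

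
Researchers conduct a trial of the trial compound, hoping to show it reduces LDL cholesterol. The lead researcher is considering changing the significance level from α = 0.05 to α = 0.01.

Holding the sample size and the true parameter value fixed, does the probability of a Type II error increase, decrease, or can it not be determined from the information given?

A smaller α moves the rejection region further into the tail. With the alternative true, more outcomes now fall outside the rejection region, so failing to reject becomes more likely.

It increases.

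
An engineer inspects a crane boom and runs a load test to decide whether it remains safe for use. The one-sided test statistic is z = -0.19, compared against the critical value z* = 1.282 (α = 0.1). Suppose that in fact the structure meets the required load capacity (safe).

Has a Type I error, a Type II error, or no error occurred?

The conventional null hypothesis is that the structure meets the required load capacity (safe).
Since z = -0.19 ≤ z* = 1.282, H₀ is not rejected.
H₀ is true (actually the structure meets the required load capacity (safe)).
The decision matches the true state — no error.

Neither — the decision is correct.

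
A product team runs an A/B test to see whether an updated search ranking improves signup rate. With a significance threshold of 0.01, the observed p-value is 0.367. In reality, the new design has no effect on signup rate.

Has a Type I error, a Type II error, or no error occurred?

No error (correct decision).

The conventional null hypothesis is that the new design has no effect on signup rate.
Since p = 0.367 ≥ α = 0.01, H₀ is not rejected.
H₀ is true (actually the new design has no effect on signup rate).
The decision matches the true state — no error.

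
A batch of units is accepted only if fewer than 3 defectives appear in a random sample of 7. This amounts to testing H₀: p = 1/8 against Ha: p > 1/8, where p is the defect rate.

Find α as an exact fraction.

97119/2097152

The significance level is the probability, assuming p = 1/8, of seeing 3 or more defectives in 7 draws.
Via the complement, α = 1 − Σ_{j=0}^{2} C(7,j)(1/8)^j(7/8)^{7-j} = 97119/2097152.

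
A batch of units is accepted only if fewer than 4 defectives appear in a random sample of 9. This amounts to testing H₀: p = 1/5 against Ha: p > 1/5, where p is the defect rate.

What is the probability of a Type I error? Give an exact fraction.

Under H₀, K ~ Binomial(9, 1/5); the Type I error rate is P(K ≥ 4).
Via the complement, α = 1 − Σ_{j=0}^{3} C(9,j)(1/5)^j(4/5)^{9-j} = 167269/1953125.

167269/1953125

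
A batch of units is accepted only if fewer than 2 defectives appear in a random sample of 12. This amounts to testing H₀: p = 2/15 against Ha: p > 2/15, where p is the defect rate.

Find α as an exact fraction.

63436403311256/129746337890625

α = P(reject H₀ | H₀ true) = P(Y ≥ 2 | p = 2/15), Y ~ Binomial(12, 2/15).
Via the complement, α = 1 − Σ_{j=0}^{1} C(12,j)(2/15)^j(13/15)^{12-j} = 63436403311256/129746337890625.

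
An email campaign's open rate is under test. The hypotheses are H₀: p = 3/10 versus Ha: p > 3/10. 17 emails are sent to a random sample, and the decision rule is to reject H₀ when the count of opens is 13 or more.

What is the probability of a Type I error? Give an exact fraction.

α = P(reject H₀ | H₀ true) = P(S ≥ 13 | p = 3/10), with S ~ Binomial(17, 3/10).
Summing C(17,j)(3/10)^j(7/10)^{17−j} for j = 13,…,17 gives 1032701997051/10000000000000000.

1032701997051/10000000000000000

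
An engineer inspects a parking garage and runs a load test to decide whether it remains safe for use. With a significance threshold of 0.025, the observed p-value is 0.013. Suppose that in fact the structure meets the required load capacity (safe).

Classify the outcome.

The conventional null hypothesis is that the structure meets the required load capacity (safe).
Since p = 0.013 < α = 0.025, H₀ is rejected.
H₀ is true (actually the structure meets the required load capacity (safe)).
Rejecting a true H₀ is a Type I error.

Type I error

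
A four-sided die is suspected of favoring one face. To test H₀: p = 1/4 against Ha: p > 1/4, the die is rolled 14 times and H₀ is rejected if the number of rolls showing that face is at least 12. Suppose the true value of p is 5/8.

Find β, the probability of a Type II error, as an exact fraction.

Under the alternative p = 5/8, K ~ Binomial(14, 5/8); β is the probability the test does not reject, P(K < 12).
Summing C(14,j)·(5/8)^j·(3/8)^{14-j} for j = 0..11 gives 2070361146177/2199023255552.

2070361146177/2199023255552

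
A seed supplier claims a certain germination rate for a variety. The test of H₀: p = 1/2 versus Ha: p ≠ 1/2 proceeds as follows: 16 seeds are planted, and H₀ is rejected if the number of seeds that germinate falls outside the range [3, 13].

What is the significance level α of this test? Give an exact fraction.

α = P(X ≤ 2 or X ≥ 14 | p = 1/2), X ~ Binomial(16, 1/2).
The two tails are symmetric, so α = 2·(1 + 16 + 120)/2^16 = 274/65536 = 137/32768.

137/32768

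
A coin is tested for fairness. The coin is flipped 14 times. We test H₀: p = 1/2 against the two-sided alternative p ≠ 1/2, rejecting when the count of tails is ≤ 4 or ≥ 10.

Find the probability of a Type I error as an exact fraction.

1471/8192

Under H₀, K ~ Binomial(14, 1/2); α is the probability of landing in either tail, P(K ≤ 4) + P(K ≥ 10).
The two tails are symmetric, so α = 2·(1 + 14 + 91 + 364 + 1001)/2^14 = 2942/16384 = 1471/8192.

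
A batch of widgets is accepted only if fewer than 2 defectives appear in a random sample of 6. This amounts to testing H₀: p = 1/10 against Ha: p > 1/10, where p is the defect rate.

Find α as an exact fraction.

22853/200000

The significance level is the probability, assuming p = 1/10, of seeing 2 or more defectives in 6 draws.
Via the complement, α = 1 − Σ_{j=0}^{1} C(6,j)(1/10)^j(9/10)^{6-j} = 22853/200000.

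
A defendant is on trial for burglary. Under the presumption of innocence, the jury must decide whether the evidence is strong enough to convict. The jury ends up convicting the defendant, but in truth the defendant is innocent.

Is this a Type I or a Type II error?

Type I error

The null hypothesis here is that the defendant is innocent.
'Convicting the defendant' corresponds to rejecting H₀.
H₀ was rejected but H₀ is true — a Type I error (false positive).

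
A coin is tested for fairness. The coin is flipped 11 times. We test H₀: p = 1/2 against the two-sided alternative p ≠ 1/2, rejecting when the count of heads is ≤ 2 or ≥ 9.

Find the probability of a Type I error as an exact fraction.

The significance level is the null-hypothesis probability of the rejection region {≤2} ∪ {≥9}.
By symmetry, α = 2·P(K ≤ 2) = 2·(1 + 11 + 55)/2048 = 134/2048 = 67/1024.

67/1024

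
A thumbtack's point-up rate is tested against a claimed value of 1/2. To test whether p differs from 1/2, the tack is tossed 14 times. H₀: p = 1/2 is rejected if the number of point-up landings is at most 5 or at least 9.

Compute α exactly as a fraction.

α = P(X ≤ 5 or X ≥ 9 | p = 1/2), X ~ Binomial(14, 1/2).
By symmetry, α = 2·P(X ≤ 5) = 2·(1 + 14 + 91 + 364 + 1001 + 2002)/16384 = 6946/16384 = 3473/8192.

3473/8192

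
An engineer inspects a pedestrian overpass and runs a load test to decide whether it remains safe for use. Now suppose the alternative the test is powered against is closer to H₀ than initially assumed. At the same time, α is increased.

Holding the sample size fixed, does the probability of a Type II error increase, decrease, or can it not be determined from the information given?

Cannot be determined from the information given.

The first change alone would make β increase; the second alone would make β decrease. Which effect dominates depends on the magnitudes, which are not given.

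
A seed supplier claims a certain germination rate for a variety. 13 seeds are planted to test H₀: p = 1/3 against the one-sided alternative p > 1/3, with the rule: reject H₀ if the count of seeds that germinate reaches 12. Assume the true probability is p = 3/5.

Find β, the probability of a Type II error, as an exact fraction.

1205291336/1220703125

A Type II error is failing to reject when Ha holds: with p = 3/5, β = P(S ≤ 11).
Equivalently, β = 1 − P(S ≥ 12) = 1205291336/1220703125.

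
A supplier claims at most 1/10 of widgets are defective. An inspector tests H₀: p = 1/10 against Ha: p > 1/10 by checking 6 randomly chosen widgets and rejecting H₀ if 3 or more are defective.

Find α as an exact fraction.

317/20000

Under H₀, K ~ Binomial(6, 1/10); the Type I error rate is P(K ≥ 3).
Computing the lower-tail complement: 1 − 19683/20000 = 317/20000.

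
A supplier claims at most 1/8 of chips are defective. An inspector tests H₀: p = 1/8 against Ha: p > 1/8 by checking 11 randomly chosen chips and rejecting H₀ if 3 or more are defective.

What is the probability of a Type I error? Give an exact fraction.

1285931725/8589934592

The significance level is the probability, assuming p = 1/8, of seeing 3 or more defectives in 11 draws.
Computing the lower-tail complement: 1 − 7304002867/8589934592 = 1285931725/8589934592.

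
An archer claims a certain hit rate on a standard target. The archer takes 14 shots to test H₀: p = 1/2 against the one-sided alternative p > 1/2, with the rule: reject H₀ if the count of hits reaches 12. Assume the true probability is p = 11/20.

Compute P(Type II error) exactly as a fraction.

805268516435735481/819200000000000000

A Type II error is failing to reject when Ha holds: with p = 11/20, β = P(S ≤ 11).
Equivalently, β = 1 − P(S ≥ 12) = 805268516435735481/819200000000000000.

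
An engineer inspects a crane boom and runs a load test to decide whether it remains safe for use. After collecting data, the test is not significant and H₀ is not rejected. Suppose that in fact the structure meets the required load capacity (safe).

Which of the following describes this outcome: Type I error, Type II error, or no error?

No error — this is a correct decision.

The conventional null hypothesis here is that the structure meets the required load capacity (safe).
The test retained a true H₀ — the decision matches the true state.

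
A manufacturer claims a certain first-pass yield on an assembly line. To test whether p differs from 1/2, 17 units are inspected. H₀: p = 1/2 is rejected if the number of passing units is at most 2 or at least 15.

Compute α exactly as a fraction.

Under H₀, K ~ Binomial(17, 1/2); α is the probability of landing in either tail, P(K ≤ 2) + P(K ≥ 15).
Each tail has probability (1 + 17 + 136)/131072; doubling gives α = 308/131072 = 77/32768.

77/32768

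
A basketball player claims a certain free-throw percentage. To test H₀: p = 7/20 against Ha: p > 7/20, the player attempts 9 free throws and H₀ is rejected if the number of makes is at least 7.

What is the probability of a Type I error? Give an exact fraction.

715658867/64000000000

α = P(reject H₀ | H₀ true) = P(X ≥ 7 | p = 7/20), with X ~ Binomial(9, 7/20).
Adding the binomial terms for j = 7 through 9 with p = 7/20 yields 715658867/64000000000.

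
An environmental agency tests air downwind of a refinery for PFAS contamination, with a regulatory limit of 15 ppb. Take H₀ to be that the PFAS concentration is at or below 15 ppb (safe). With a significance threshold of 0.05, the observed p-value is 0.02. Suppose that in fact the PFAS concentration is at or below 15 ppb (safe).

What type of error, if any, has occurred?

Type I error

Since p = 0.02 < α = 0.05, H₀ is rejected.
H₀ is true (actually the PFAS concentration is at or below 15 ppb (safe)).
Rejecting a true H₀ is a Type I error.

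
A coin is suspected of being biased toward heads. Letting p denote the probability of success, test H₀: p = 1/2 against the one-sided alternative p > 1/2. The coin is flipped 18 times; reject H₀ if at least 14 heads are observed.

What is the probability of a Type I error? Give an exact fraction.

253/16384

α = P(reject H₀ | H₀ true) = P(S ≥ 14 | p = 1/2), with S ~ Binomial(18, 1/2).
P(S ≥ 14) = [C(18,14) + C(18,15) + C(18,16) + C(18,17) + C(18,18)] / 2^18 = (3060 + 816 + 153 + 18 + 1) / 262144 = 4048/262144 = 253/16384.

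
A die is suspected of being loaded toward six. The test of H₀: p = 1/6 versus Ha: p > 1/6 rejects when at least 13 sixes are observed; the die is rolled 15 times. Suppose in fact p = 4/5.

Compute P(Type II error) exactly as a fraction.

Under the alternative p = 4/5, Y ~ Binomial(15, 4/5); β is the probability the test does not reject, P(Y < 13).
Adding the binomial probabilities P(Y=0)+…+P(Y=12) at p = 4/5 gives 18370873741/30517578125.

18370873741/30517578125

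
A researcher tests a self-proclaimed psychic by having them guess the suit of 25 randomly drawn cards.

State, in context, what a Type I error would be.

A Type I error would mean concluding that the subject performs better than chance when in fact the subject is guessing at random (p = 1/4).

With the conventional null hypothesis that the subject is guessing at random (p = 1/4):
A Type I error is rejecting H₀ when H₀ is true.
Here that means concluding the subject has some ability beyond chance when actually the subject is guessing at random (p = 1/4).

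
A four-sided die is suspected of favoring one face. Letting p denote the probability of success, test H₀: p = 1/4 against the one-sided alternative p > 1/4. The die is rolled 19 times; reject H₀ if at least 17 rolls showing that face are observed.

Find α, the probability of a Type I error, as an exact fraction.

1597/274877906944

Under H₀, Y ~ Binomial(19, 1/4), and α = P(Y ≥ 17).
Adding the binomial terms for j = 17 through 19 with p = 1/4 yields 1597/274877906944.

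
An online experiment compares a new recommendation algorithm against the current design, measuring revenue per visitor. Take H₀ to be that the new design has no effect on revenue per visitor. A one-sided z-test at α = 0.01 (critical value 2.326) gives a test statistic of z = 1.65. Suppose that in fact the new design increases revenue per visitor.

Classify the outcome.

Since z = 1.65 ≤ z* = 2.326, H₀ is not rejected.
H₀ is false (actually the new design increases revenue per visitor).
Failing to reject a false H₀ is a Type II error.

Type II error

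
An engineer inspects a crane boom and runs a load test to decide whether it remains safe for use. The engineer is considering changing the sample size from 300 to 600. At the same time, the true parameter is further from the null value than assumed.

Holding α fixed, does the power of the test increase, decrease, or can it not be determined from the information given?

It increases.

Increasing n separates the H₀ and Ha sampling distributions, so under Ha fewer outcomes land in the acceptance region. The further the true parameter sits from the null value, the more of the Ha sampling distribution falls in the rejection region. Both changes push β in the same direction.
Since power = 1 − β and β decreases, power increases.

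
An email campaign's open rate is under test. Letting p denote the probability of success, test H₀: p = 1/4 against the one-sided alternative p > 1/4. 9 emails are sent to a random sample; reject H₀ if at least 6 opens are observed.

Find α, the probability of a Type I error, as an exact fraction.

655/65536

α = P(reject H₀ | H₀ true) = P(S ≥ 6 | p = 1/4), with S ~ Binomial(9, 1/4).
Adding the binomial terms for j = 6 through 9 with p = 1/4 yields 655/65536.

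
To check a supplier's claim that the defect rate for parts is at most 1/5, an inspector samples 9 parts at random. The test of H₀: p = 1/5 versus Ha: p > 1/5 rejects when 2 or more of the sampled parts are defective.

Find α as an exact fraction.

1101157/1953125

Under H₀, K ~ Binomial(9, 1/5); the Type I error rate is P(K ≥ 2).
Computing the lower-tail complement: 1 − 851968/1953125 = 1101157/1953125.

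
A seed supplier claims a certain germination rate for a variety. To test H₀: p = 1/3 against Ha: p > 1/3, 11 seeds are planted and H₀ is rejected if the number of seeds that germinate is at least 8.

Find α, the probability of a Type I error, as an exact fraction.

521/59049

α = P(reject H₀ | H₀ true) = P(X ≥ 8 | p = 1/3), with X ~ Binomial(11, 1/3).
Summing C(11,j)(1/3)^j(2/3)^{11−j} for j = 8,…,11 gives 521/59049.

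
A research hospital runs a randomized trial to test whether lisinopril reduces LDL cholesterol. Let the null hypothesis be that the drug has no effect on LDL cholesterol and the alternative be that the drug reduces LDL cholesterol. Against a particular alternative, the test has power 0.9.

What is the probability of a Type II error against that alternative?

0.1

Power = 1 − β, so β = 1 − 0.9 = 0.1.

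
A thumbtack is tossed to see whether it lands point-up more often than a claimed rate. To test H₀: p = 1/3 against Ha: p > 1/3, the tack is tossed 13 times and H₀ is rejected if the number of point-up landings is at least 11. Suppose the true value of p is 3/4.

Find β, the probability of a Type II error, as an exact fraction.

22394171/33554432

Under the alternative p = 3/4, X ~ Binomial(13, 3/4); β is the probability the test does not reject, P(X < 11).
Equivalently, β = 1 − P(X ≥ 11) = 22394171/33554432.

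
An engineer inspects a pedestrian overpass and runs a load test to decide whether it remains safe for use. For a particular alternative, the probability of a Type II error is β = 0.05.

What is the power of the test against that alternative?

0.95

Power = 1 − β = 1 − 0.05 = 0.95.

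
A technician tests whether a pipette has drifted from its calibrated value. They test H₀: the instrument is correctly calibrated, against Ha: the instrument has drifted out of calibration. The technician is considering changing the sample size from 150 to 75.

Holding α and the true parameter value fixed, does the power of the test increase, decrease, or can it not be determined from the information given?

It decreases.

With less data the test statistic is noisier; under Ha, more outcomes land inside the acceptance region.
Since power = 1 − β and β increases, power decreases.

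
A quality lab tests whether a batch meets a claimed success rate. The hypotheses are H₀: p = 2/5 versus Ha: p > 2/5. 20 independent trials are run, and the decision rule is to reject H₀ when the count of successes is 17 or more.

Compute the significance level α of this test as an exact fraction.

The Type I error probability is α = P(X ≥ 17) computed under H₀, where X ~ Binomial(20, 2/5).
Summing C(20,j)(2/5)^j(3/5)^{20−j} for j = 17,…,20 gives 4515168256/95367431640625.

4515168256/95367431640625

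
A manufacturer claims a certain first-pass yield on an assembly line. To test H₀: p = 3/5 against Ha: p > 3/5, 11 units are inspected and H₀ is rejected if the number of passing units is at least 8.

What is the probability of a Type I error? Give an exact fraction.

2893401/9765625

Under H₀, S ~ Binomial(11, 3/5), and α = P(S ≥ 8).
Summing C(11,j)(3/5)^j(2/5)^{11−j} for j = 8,…,11 gives 2893401/9765625.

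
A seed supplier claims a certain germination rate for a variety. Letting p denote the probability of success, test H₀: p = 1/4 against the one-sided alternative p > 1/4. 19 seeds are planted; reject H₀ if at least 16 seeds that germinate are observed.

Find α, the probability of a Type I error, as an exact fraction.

α = P(reject H₀ | H₀ true) = P(S ≥ 16 | p = 1/4), with S ~ Binomial(19, 1/4).
P(S ≥ 16) = Σ_{j=16}^{19} C(19,j)·(1/4)^j·(3/4)^{19-j} = 1735/17179869184.

1735/17179869184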